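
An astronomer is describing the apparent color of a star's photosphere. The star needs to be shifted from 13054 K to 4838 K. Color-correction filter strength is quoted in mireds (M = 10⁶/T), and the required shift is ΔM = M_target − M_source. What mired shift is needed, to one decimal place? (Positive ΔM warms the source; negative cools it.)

M_source = 10⁶/13054 = 76.605; M_target = 10⁶/4838 = 206.697.
ΔM = 206.697 − 76.605 = 130.092 → +130.1 mireds, a warming shift.

+130.1 mireds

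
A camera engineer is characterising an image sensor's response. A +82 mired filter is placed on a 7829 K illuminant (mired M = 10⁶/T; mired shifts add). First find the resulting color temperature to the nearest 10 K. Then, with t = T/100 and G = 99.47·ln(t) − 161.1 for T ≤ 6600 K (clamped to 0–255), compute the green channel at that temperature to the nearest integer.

223

M_in = 10⁶/7829 = 127.73; M_out = 127.73 + (+82) = 209.73.
T_out = 10⁶/209.73 = 4768.0 K → 4770 K; t = 47.7.
G = 99.47·ln 47.7 − 161.1 = 99.47·3.8649 − 161.1 = 223.345.
Rounded: 223.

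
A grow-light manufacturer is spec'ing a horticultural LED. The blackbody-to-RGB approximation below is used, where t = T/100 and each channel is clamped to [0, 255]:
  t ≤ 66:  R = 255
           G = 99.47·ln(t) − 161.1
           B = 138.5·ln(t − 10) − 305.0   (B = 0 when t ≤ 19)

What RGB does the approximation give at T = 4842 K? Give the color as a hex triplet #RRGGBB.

#FFE1C8

t = 4842/100 = 48.42; the t ≤ 66 branch applies.
R = 255 by definition for t ≤ 66.
G = 99.47·ln 48.42 − 161.1 = 99.47·3.8799 − 161.1 = 224.835.
B = 138.5·ln(48.42 − 10) − 305.0 = 138.5·ln 38.42 − 305.0 = 138.5·3.6486 − 305.0 = 200.328.
Rounded: (255, 225, 200).
In hex: #FFE1C8.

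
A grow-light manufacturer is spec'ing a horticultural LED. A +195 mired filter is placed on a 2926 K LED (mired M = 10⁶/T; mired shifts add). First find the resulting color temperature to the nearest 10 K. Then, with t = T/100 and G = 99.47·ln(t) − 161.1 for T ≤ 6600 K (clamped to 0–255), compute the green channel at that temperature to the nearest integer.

M_in = 10⁶/2926 = 341.76; M_out = 341.76 + (+195) = 536.76.
T_out = 10⁶/536.76 = 1863.0 K → 1860 K; t = 18.6.
G = 99.47·ln 18.6 − 161.1 = 99.47·2.9232 − 161.1 = 129.667.
Rounded: 130.

130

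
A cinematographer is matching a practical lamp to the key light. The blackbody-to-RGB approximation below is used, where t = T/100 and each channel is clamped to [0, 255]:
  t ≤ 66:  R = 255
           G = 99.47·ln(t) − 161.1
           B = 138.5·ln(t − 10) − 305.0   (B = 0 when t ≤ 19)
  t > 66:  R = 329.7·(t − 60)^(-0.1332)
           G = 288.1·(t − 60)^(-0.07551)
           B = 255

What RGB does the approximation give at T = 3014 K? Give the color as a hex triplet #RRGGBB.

#FFB26F

t = 3014/100 = 30.14; the t ≤ 66 branch applies.
R = 255 by definition for t ≤ 66.
G = 99.47·ln 30.14 − 161.1 = 99.47·3.4059 − 161.1 = 177.680.
B = 138.5·ln(30.14 − 10) − 305.0 = 138.5·ln 20.14 − 305.0 = 138.5·3.0027 − 305.0 = 110.875.
Rounded: (255, 178, 111).
In hex: #FFB26F.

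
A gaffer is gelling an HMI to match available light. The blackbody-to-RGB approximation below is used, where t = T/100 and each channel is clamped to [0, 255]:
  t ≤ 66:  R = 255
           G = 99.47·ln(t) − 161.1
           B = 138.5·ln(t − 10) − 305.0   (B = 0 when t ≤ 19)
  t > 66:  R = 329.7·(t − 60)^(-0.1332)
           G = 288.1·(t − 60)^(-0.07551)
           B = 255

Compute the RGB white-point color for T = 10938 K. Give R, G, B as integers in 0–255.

R=196, G=215, B=255

t = 10938/100 = 109.38; the t > 66 branch applies.
R = 329.7·(109.38 − 60)^(-0.1332) = 329.7·49.38^(-0.1332) = 329.7·0.59487 = 196.127.
G = 288.1·(109.38 − 60)^(-0.07551) = 288.1·49.38^(-0.07551) = 288.1·0.74494 = 214.617.
B = 255 by definition for t > 66.
Rounded: (196, 215, 255).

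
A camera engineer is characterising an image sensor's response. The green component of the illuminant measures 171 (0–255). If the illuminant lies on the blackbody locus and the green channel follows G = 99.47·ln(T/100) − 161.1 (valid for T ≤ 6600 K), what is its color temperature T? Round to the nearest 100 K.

2800 K

ln t = (171 + 161.1) / 99.47 = 3.3387.
t = e^3.3387 = 28.182.
T = 100·t = 2818 K → 2800 K to the nearest 100 K.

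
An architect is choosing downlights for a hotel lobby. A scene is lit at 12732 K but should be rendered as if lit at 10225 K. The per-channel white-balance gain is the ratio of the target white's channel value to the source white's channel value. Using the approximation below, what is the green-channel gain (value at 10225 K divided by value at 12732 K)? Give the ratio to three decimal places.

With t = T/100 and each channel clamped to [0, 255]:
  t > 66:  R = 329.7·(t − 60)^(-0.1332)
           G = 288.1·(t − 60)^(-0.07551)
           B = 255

1.036

At 12732 K (t = 127.32):
  G = 288.1·(127.32 − 60)^(-0.07551) = 288.1·67.32^(-0.07551) = 288.1·0.72771 = 209.653.
At 10225 K (t = 102.25):
  G = 288.1·(102.25 − 60)^(-0.07551) = 288.1·42.25^(-0.07551) = 288.1·0.75376 = 217.159.
Gain = 217.159 / 209.653 = 1.0358 → 1.036.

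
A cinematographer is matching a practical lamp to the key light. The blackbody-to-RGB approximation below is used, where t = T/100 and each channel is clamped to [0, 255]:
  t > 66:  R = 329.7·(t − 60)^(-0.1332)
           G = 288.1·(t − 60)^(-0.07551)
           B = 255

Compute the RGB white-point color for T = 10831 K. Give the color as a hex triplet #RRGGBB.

t = 10831/100 = 108.31; the t > 66 branch applies.
R = 329.7·(108.31 − 60)^(-0.1332) = 329.7·48.31^(-0.1332) = 329.7·0.59660 = 196.700.
G = 288.1·(108.31 − 60)^(-0.07551) = 288.1·48.31^(-0.07551) = 288.1·0.74617 = 214.972.
B = 255 by definition for t > 66.
Rounded: (197, 215, 255).
In hex: #C5D7FF.

#C5D7FF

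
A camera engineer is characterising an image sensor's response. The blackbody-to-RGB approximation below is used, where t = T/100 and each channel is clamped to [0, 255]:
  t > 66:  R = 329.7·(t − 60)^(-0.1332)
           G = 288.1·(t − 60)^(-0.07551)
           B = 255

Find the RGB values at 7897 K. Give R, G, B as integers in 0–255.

t = 7897/100 = 78.97; the t > 66 branch applies.
R = 329.7·(78.97 − 60)^(-0.1332) = 329.7·18.97^(-0.1332) = 329.7·0.67571 = 222.782.
G = 288.1·(78.97 − 60)^(-0.07551) = 288.1·18.97^(-0.07551) = 288.1·0.80074 = 230.694.
B = 255 by definition for t > 66.
Rounded: (223, 231, 255).

R=223, G=231, B=255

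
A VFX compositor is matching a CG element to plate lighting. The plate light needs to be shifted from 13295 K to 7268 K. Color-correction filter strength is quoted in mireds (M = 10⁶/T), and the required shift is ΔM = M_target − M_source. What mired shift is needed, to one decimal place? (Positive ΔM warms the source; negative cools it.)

+62.4 mireds

M_source = 10⁶/13295 = 75.216; M_target = 10⁶/7268 = 137.589.
ΔM = 137.589 − 75.216 = 62.373 → +62.4 mireds, a warming shift.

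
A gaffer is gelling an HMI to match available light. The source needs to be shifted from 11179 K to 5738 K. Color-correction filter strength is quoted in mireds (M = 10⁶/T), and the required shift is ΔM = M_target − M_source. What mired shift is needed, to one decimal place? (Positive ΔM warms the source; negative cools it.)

M_source = 10⁶/11179 = 89.453; M_target = 10⁶/5738 = 174.277.
ΔM = 174.277 − 89.453 = 84.823 → +84.8 mireds, a warming shift.

+84.8 mireds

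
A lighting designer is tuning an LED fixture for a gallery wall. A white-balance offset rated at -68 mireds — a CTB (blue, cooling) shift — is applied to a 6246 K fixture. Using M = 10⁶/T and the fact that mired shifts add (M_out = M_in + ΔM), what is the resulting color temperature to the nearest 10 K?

M_in = 10⁶/6246 = 160.10 mireds.
M_out = 160.10 + (-68) = 92.10 mireds.
T_out = 10⁶/92.10 = 10857.5 K → 10860 K.

10860 K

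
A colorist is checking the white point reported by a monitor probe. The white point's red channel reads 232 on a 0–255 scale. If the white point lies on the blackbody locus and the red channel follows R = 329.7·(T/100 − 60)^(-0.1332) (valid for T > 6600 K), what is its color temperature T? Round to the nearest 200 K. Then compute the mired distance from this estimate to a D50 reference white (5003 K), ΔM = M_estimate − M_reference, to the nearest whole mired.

-65 mireds

(t − 60)^(-0.1332) = 232/329.7 = 0.70367.
t − 60 = 0.70367^(1/-0.1332) = 0.70367^(-7.508) = 13.992, so t = 73.992.
T = 100·t = 7399 K → 7400 K to the nearest 200 K.
M_estimate = 10⁶/7400 = 135.14; M_reference = 10⁶/5003 = 199.88.
ΔM = 135.14 − 199.88 = -64.74 → -65 mireds.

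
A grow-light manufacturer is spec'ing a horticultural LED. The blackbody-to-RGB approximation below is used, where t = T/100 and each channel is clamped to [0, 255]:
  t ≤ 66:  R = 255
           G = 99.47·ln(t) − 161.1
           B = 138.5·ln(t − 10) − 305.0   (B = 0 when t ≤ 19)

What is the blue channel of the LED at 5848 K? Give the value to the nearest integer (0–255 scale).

233

t = 5848/100 = 58.48; the t ≤ 66 branch applies.
B = 138.5·ln(58.48 − 10) − 305.0 = 138.5·ln 48.48 − 305.0 = 138.5·3.8812 − 305.0 = 232.539.
Rounded: 233.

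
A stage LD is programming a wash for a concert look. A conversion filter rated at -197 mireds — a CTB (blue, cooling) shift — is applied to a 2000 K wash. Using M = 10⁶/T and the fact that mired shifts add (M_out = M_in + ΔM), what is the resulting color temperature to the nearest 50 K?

M_in = 10⁶/2000 = 500.00 mireds.
M_out = 500.00 + (-197) = 303.00 mireds.
T_out = 10⁶/303.00 = 3300.3 K → 3300 K.

3300 K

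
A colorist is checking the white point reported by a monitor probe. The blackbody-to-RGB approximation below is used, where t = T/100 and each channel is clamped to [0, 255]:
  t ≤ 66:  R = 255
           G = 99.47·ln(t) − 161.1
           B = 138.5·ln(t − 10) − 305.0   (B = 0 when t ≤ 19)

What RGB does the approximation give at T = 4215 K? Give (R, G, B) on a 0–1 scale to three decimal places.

(1.000, 0.828, 0.689)

t = 4215/100 = 42.15; the t ≤ 66 branch applies.
R = 255 by definition for t ≤ 66.
G = 99.47·ln 42.15 − 161.1 = 99.47·3.7412 − 161.1 = 211.041.
B = 138.5·ln(42.15 − 10) − 305.0 = 138.5·ln 32.15 − 305.0 = 138.5·3.4704 − 305.0 = 175.652.
Dividing each by 255: (1.0000, 0.8276, 0.6888) → (1.000, 0.828, 0.689).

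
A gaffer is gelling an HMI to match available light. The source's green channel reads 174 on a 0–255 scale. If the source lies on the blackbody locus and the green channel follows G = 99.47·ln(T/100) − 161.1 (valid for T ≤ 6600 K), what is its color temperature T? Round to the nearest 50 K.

ln t = (174 + 161.1) / 99.47 = 3.3689.
t = e^3.3689 = 29.045.
T = 100·t = 2905 K → 2900 K to the nearest 50 K.

2900 K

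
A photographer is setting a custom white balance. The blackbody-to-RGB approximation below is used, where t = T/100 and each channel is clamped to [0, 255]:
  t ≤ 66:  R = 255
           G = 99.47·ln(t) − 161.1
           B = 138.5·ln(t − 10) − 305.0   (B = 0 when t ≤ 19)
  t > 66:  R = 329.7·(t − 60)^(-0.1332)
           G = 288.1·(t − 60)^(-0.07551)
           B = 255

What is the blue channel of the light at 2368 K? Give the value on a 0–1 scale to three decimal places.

t = 2368/100 = 23.68; the t ≤ 66 branch applies.
B = 138.5·ln(23.68 − 10) − 305.0 = 138.5·ln 13.68 − 305.0 = 138.5·2.6159 − 305.0 = 57.307.
On a 0–1 scale: 57.307/255 = 0.2247 → 0.225.

0.225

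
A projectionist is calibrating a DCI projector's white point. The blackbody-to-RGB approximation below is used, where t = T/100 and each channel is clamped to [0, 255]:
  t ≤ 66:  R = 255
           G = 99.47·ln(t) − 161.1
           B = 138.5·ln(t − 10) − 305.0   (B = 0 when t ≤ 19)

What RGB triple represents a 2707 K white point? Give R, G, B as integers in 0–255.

t = 2707/100 = 27.07; the t ≤ 66 branch applies.
R = 255 by definition for t ≤ 66.
G = 99.47·ln 27.07 − 161.1 = 99.47·3.2984 − 161.1 = 166.994.
B = 138.5·ln(27.07 − 10) − 305.0 = 138.5·ln 17.07 − 305.0 = 138.5·2.8373 − 305.0 = 87.969.
Rounded: (255, 167, 88).

R=255, G=167, B=88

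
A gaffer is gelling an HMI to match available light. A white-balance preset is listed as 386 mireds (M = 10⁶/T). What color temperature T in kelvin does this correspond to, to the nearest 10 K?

2590 K

T = 10⁶ / 386 = 2590.67 K → 2590 K.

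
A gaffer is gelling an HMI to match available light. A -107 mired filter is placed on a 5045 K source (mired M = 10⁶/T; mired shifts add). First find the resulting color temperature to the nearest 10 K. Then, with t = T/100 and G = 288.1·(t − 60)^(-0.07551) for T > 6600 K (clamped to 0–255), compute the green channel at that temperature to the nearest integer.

M_in = 10⁶/5045 = 198.22; M_out = 198.22 + (-107) = 91.22.
T_out = 10⁶/91.22 = 10963.0 K → 10960 K; t = 109.6.
G = 288.1·(109.6 − 60)^(-0.07551) = 288.1·49.6^(-0.07551) = 288.1·0.74469 = 214.545.
Rounded: 215.

215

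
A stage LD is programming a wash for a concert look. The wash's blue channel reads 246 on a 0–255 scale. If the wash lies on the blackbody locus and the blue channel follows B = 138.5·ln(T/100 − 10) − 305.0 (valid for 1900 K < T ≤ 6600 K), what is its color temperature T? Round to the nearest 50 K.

ln(t − 10) = (246 + 305.0) / 138.5 = 3.9783.
t − 10 = e^3.9783 = 53.428, so t = 63.428.
T = 100·t = 6343 K → 6350 K to the nearest 50 K.

6350 K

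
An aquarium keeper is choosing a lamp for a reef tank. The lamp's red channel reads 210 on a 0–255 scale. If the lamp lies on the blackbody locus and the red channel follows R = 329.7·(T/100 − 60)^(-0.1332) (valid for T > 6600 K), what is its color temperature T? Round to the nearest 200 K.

(t − 60)^(-0.1332) = 210/329.7 = 0.63694.
t − 60 = 0.63694^(1/-0.1332) = 0.63694^(-7.508) = 29.561, so t = 89.561.
T = 100·t = 8956 K → 9000 K to the nearest 200 K.

9000 K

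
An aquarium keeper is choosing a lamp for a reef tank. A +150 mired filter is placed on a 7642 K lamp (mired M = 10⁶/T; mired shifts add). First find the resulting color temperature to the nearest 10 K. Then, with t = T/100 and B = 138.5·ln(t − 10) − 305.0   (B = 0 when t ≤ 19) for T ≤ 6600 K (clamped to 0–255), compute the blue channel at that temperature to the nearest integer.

144

M_in = 10⁶/7642 = 130.86; M_out = 130.86 + (+150) = 280.86.
T_out = 10⁶/280.86 = 3560.5 K → 3560 K; t = 35.6.
B = 138.5·ln(35.6 − 10) − 305.0 = 138.5·ln 25.6 − 305.0 = 138.5·3.2426 − 305.0 = 144.099.
Rounded: 144.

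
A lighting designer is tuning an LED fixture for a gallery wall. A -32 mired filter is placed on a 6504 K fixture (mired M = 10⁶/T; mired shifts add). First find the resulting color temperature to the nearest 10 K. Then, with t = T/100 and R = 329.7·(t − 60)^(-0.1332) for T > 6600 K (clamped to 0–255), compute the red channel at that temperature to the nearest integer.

M_in = 10⁶/6504 = 153.75; M_out = 153.75 + (-32) = 121.75.
T_out = 10⁶/121.75 = 8213.4 K → 8210 K; t = 82.1.
R = 329.7·(82.1 − 60)^(-0.1332) = 329.7·22.1^(-0.1332) = 329.7·0.66211 = 218.296.
Rounded: 218.

218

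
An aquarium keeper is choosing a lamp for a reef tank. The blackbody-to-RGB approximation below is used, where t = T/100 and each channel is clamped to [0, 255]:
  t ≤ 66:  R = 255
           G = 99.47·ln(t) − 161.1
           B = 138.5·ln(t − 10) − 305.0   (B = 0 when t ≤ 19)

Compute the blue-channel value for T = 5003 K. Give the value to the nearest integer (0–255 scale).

206

t = 5003/100 = 50.03; the t ≤ 66 branch applies.
B = 138.5·ln(50.03 − 10) − 305.0 = 138.5·ln 40.03 − 305.0 = 138.5·3.6896 − 305.0 = 206.014.
Rounded: 206.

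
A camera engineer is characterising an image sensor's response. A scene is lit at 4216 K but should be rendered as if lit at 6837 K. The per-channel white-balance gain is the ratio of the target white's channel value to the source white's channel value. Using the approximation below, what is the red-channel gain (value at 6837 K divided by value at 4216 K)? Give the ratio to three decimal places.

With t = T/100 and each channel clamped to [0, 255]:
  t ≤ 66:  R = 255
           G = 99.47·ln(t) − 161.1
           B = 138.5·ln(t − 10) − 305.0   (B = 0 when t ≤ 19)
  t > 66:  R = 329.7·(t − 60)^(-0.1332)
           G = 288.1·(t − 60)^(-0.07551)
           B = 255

0.974

At 4216 K (t = 42.16):
  R = 255 by definition for t ≤ 66.
At 6837 K (t = 68.37):
  R = 329.7·(68.37 − 60)^(-0.1332) = 329.7·8.37^(-0.1332) = 329.7·0.75352 = 248.435.
Gain = 248.435 / 255.000 = 0.9743 → 0.974.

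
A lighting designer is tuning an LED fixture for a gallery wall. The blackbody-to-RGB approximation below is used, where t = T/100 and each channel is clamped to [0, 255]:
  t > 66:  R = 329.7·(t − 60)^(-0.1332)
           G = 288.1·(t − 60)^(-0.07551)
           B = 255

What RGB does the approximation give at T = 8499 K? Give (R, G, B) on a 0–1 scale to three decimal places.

t = 8499/100 = 84.99; the t > 66 branch applies.
R = 329.7·(84.99 − 60)^(-0.1332) = 329.7·24.99^(-0.1332) = 329.7·0.65135 = 214.752.
G = 288.1·(84.99 − 60)^(-0.07551) = 288.1·24.99^(-0.07551) = 288.1·0.78425 = 225.942.
B = 255 by definition for t > 66.
Dividing each by 255: (0.8422, 0.8860, 1.0000) → (0.842, 0.886, 1.000).

(0.842, 0.886, 1.000)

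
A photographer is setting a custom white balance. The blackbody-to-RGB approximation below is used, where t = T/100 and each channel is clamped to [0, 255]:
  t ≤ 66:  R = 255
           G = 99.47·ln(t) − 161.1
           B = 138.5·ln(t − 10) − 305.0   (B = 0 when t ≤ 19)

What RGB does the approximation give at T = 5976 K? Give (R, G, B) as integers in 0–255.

(255, 246, 236)

t = 5976/100 = 59.76; the t ≤ 66 branch applies.
R = 255 by definition for t ≤ 66.
G = 99.47·ln 59.76 − 161.1 = 99.47·4.0903 − 161.1 = 245.766.
B = 138.5·ln(59.76 − 10) − 305.0 = 138.5·ln 49.76 − 305.0 = 138.5·3.9072 − 305.0 = 236.149.
Rounded: (255, 246, 236).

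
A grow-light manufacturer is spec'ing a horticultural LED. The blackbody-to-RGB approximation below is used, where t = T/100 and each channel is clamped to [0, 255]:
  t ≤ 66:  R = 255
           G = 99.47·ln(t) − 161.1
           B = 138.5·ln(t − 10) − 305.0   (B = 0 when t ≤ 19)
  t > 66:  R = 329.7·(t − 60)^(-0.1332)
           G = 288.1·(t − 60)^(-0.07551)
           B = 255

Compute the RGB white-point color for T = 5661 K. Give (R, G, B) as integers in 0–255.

t = 5661/100 = 56.61; the t ≤ 66 branch applies.
R = 255 by definition for t ≤ 66.
G = 99.47·ln 56.61 − 161.1 = 99.47·4.0362 − 161.1 = 240.379.
B = 138.5·ln(56.61 − 10) − 305.0 = 138.5·ln 46.61 − 305.0 = 138.5·3.8418 − 305.0 = 227.091.
Rounded: (255, 240, 227).

(255, 240, 227)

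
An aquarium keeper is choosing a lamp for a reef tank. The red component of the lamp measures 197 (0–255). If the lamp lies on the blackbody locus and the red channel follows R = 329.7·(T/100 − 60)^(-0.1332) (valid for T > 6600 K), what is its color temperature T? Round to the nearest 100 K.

(t − 60)^(-0.1332) = 197/329.7 = 0.59751.
t − 60 = 0.59751^(1/-0.1332) = 0.59751^(-7.508) = 47.761, so t = 107.761.
T = 100·t = 10776 K → 10800 K to the nearest 100 K.

10800 K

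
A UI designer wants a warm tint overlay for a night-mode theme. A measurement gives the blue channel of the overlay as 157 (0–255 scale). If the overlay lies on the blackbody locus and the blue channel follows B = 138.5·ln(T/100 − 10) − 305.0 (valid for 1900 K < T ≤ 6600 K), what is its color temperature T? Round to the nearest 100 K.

ln(t − 10) = (157 + 305.0) / 138.5 = 3.3357.
t − 10 = e^3.3357 = 28.099, so t = 38.099.
T = 100·t = 3810 K → 3800 K to the nearest 100 K.

3800 K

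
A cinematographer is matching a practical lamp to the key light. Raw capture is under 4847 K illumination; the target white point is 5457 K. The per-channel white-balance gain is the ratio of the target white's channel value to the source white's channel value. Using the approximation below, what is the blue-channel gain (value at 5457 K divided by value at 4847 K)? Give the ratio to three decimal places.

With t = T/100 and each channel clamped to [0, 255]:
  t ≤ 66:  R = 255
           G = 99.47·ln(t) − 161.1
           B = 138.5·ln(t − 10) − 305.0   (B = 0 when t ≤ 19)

At 4847 K (t = 48.47):
  B = 138.5·ln(48.47 − 10) − 305.0 = 138.5·ln 38.47 − 305.0 = 138.5·3.6499 − 305.0 = 200.508.
At 5457 K (t = 54.57):
  B = 138.5·ln(54.57 − 10) − 305.0 = 138.5·ln 44.57 − 305.0 = 138.5·3.7971 − 305.0 = 220.893.
Gain = 220.893 / 200.508 = 1.1017 → 1.102.

1.102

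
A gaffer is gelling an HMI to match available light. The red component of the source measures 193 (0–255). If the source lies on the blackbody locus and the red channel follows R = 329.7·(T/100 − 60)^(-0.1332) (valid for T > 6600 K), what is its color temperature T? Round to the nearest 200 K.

11600 K

(t − 60)^(-0.1332) = 193/329.7 = 0.58538.
t − 60 = 0.58538^(1/-0.1332) = 0.58538^(-7.508) = 55.713, so t = 115.713.
T = 100·t = 11571 K → 11600 K to the nearest 200 K.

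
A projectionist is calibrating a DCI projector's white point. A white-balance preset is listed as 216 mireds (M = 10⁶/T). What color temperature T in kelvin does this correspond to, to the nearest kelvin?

4630 K

T = 10⁶ / 216 = 4629.63 K → 4630 K.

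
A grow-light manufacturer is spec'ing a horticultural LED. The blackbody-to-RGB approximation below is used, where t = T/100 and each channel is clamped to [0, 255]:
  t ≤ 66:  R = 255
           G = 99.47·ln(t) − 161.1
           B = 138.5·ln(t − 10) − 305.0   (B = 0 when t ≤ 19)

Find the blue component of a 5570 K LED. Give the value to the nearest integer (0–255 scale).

t = 5570/100 = 55.7; the t ≤ 66 branch applies.
B = 138.5·ln(55.7 − 10) − 305.0 = 138.5·ln 45.7 − 305.0 = 138.5·3.8221 − 305.0 = 224.361.
Rounded: 224.

224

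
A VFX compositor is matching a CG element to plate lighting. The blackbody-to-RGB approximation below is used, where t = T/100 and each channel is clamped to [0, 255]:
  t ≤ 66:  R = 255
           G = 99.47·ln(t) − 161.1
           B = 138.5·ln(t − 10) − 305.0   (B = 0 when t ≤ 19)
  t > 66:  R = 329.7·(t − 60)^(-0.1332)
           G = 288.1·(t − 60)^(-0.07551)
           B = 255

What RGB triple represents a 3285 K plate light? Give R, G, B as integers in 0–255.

t = 3285/100 = 32.85; the t ≤ 66 branch applies.
R = 255 by definition for t ≤ 66.
G = 99.47·ln 32.85 − 161.1 = 99.47·3.4920 − 161.1 = 186.244.
B = 138.5·ln(32.85 − 10) − 305.0 = 138.5·ln 22.85 − 305.0 = 138.5·3.1290 − 305.0 = 128.360.
Rounded: (255, 186, 128).

R=255, G=186, B=128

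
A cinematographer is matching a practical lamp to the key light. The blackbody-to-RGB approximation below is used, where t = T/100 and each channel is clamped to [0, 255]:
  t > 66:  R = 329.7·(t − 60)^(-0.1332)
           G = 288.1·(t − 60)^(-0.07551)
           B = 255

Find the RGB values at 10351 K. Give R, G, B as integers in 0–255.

R=199, G=217, B=255

t = 10351/100 = 103.51; the t > 66 branch applies.
R = 329.7·(103.51 − 60)^(-0.1332) = 329.7·43.51^(-0.1332) = 329.7·0.60498 = 199.461.
G = 288.1·(103.51 − 60)^(-0.07551) = 288.1·43.51^(-0.07551) = 288.1·0.75209 = 216.677.
B = 255 by definition for t > 66.
Rounded: (199, 217, 255).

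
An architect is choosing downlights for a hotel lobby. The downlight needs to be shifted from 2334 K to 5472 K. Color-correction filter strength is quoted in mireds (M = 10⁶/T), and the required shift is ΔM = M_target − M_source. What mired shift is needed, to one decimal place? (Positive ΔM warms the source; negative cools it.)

M_source = 10⁶/2334 = 428.449; M_target = 10⁶/5472 = 182.749.
ΔM = 182.749 − 428.449 = -245.700 → -245.7 mireds, a cooling shift.

-245.7 mireds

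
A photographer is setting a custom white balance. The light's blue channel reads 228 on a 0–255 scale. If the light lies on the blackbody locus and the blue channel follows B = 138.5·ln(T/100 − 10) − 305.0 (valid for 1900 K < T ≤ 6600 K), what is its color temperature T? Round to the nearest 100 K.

ln(t − 10) = (228 + 305.0) / 138.5 = 3.8484.
t − 10 = e^3.8484 = 46.917, so t = 56.917.
T = 100·t = 5692 K → 5700 K to the nearest 100 K.

5700 K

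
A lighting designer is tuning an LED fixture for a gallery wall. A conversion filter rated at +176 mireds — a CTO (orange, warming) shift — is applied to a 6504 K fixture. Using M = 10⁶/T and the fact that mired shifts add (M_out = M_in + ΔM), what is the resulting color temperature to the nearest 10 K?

M_in = 10⁶/6504 = 153.75 mireds.
M_out = 153.75 + (+176) = 329.75 mireds.
T_out = 10⁶/329.75 = 3032.6 K → 3030 K.

3030 K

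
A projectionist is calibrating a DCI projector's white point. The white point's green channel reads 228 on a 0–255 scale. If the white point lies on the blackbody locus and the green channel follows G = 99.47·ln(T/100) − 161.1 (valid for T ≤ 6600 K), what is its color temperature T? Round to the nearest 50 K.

ln t = (228 + 161.1) / 99.47 = 3.9117.
t = e^3.9117 = 49.985.
T = 100·t = 4999 K → 5000 K to the nearest 50 K.

5000 K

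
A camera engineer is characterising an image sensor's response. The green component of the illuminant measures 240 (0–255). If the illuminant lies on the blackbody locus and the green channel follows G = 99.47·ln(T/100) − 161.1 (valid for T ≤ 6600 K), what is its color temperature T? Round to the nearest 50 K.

5650 K

ln t = (240 + 161.1) / 99.47 = 4.0324.
t = e^4.0324 = 56.394.
T = 100·t = 5639 K → 5650 K to the nearest 50 K.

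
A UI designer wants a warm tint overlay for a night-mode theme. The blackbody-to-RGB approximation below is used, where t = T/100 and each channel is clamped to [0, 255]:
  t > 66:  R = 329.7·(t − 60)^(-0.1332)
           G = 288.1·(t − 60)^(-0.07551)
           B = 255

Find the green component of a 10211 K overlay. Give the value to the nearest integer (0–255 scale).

t = 10211/100 = 102.11; the t > 66 branch applies.
G = 288.1·(102.11 − 60)^(-0.07551) = 288.1·42.11^(-0.07551) = 288.1·0.75395 = 217.213.
Rounded: 217.

217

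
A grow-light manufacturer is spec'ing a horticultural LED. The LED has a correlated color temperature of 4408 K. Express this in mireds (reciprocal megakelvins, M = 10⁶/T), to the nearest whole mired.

227 mireds

M = 10⁶ / 4408 = 226.860 → 227 mireds.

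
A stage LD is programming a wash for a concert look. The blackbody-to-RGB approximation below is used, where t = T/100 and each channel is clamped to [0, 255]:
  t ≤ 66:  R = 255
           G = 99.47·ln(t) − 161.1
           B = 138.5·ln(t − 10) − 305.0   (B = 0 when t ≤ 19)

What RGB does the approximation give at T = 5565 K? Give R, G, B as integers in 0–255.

R=255, G=239, B=224

t = 5565/100 = 55.65; the t ≤ 66 branch applies.
R = 255 by definition for t ≤ 66.
G = 99.47·ln 55.65 − 161.1 = 99.47·4.0191 − 161.1 = 238.678.
B = 138.5·ln(55.65 − 10) − 305.0 = 138.5·ln 45.65 − 305.0 = 138.5·3.8210 − 305.0 = 224.209.
Rounded: (255, 239, 224).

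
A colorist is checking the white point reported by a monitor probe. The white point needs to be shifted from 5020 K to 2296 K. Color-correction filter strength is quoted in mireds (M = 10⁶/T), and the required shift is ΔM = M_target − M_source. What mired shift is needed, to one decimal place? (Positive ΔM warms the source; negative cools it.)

M_source = 10⁶/5020 = 199.203; M_target = 10⁶/2296 = 435.540.
ΔM = 435.540 − 199.203 = 236.337 → +236.3 mireds, a warming shift.

+236.3 mireds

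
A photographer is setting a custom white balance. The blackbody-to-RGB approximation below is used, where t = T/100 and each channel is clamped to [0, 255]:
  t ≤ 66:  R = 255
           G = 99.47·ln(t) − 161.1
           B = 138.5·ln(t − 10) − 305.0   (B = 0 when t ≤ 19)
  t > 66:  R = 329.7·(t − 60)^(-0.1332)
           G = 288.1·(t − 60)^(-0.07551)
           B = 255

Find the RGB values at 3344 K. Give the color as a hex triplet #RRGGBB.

#FFBC84

t = 3344/100 = 33.44; the t ≤ 66 branch applies.
R = 255 by definition for t ≤ 66.
G = 99.47·ln 33.44 − 161.1 = 99.47·3.5098 − 161.1 = 188.015.
B = 138.5·ln(33.44 − 10) − 305.0 = 138.5·ln 23.44 − 305.0 = 138.5·3.1544 − 305.0 = 131.890.
Rounded: (255, 188, 132).
In hex: #FFBC84.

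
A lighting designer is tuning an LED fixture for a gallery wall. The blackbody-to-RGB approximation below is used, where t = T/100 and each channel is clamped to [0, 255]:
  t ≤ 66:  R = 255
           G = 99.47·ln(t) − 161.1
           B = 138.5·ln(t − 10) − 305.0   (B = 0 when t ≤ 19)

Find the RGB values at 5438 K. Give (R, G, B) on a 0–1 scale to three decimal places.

t = 5438/100 = 54.38; the t ≤ 66 branch applies.
R = 255 by definition for t ≤ 66.
G = 99.47·ln 54.38 − 161.1 = 99.47·3.9960 − 161.1 = 236.382.
B = 138.5·ln(54.38 − 10) − 305.0 = 138.5·ln 44.38 − 305.0 = 138.5·3.7928 − 305.0 = 220.301.
Dividing each by 255: (1.0000, 0.9270, 0.8639) → (1.000, 0.927, 0.864).

(1.000, 0.927, 0.864)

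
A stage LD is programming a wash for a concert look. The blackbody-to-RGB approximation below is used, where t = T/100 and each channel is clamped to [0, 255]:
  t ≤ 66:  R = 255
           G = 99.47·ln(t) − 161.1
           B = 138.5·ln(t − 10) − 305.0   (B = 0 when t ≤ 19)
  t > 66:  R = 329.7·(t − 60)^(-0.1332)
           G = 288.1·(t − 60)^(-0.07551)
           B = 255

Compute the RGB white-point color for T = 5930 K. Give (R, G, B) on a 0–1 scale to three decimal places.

t = 5930/100 = 59.3; the t ≤ 66 branch applies.
R = 255 by definition for t ≤ 66.
G = 99.47·ln 59.3 − 161.1 = 99.47·4.0826 − 161.1 = 244.997.
B = 138.5·ln(59.3 − 10) − 305.0 = 138.5·ln 49.3 − 305.0 = 138.5·3.8979 − 305.0 = 234.862.
Dividing each by 255: (1.0000, 0.9608, 0.9210) → (1.000, 0.961, 0.921).

(1.000, 0.961, 0.921)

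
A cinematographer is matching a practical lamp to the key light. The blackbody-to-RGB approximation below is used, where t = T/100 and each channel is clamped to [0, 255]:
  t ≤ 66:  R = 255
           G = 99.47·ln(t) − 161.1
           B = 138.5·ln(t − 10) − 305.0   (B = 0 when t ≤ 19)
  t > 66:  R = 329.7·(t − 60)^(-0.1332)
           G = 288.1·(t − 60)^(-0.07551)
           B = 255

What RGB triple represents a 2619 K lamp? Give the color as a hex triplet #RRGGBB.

t = 2619/100 = 26.19; the t ≤ 66 branch applies.
R = 255 by definition for t ≤ 66.
G = 99.47·ln 26.19 − 161.1 = 99.47·3.2654 − 161.1 = 163.707.
B = 138.5·ln(26.19 − 10) − 305.0 = 138.5·ln 16.19 − 305.0 = 138.5·2.7844 − 305.0 = 80.639.
Rounded: (255, 164, 81).
In hex: #FFA451.

#FFA451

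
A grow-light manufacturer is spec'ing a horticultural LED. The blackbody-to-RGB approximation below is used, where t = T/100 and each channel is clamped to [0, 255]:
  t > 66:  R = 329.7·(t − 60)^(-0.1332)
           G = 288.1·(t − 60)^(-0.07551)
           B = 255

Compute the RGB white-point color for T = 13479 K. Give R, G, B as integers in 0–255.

R=186, G=208, B=255

t = 13479/100 = 134.79; the t > 66 branch applies.
R = 329.7·(134.79 − 60)^(-0.1332) = 329.7·74.79^(-0.1332) = 329.7·0.56286 = 185.577.
G = 288.1·(134.79 − 60)^(-0.07551) = 288.1·74.79^(-0.07551) = 288.1·0.72195 = 207.993.
B = 255 by definition for t > 66.
Rounded: (186, 208, 255).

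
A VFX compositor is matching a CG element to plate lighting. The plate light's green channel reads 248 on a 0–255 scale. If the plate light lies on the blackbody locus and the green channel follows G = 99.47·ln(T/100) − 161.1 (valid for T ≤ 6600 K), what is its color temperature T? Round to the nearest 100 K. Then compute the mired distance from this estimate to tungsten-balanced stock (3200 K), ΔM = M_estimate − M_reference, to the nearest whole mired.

-149 mireds

ln t = (248 + 161.1) / 99.47 = 4.1128.
t = e^4.1128 = 61.117.
T = 100·t = 6112 K → 6100 K to the nearest 100 K.
M_estimate = 10⁶/6100 = 163.93; M_reference = 10⁶/3200 = 312.50.
ΔM = 163.93 − 312.50 = -148.57 → -149 mireds.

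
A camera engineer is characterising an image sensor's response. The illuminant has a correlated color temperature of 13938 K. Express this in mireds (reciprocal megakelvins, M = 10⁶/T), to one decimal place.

M = 10⁶ / 13938 = 71.746 → 71.7 mireds.

71.7 mireds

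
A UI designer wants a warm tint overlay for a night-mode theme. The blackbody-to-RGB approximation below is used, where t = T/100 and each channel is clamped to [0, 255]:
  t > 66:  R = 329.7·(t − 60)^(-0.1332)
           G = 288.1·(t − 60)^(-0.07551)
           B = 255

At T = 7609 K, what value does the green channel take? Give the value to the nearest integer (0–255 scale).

234

t = 7609/100 = 76.09; the t > 66 branch applies.
G = 288.1·(76.09 − 60)^(-0.07551) = 288.1·16.09^(-0.07551) = 288.1·0.81076 = 233.580.
Rounded: 234.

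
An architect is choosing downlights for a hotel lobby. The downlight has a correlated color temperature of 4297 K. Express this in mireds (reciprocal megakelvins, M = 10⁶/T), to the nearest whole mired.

M = 10⁶ / 4297 = 232.721 → 233 mireds.

233 mireds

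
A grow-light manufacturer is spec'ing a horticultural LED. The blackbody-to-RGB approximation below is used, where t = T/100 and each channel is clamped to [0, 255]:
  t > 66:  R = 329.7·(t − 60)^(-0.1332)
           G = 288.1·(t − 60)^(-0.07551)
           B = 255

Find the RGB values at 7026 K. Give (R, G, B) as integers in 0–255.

(242, 242, 255)

t = 7026/100 = 70.26; the t > 66 branch applies.
R = 329.7·(70.26 − 60)^(-0.1332) = 329.7·10.26^(-0.1332) = 329.7·0.73336 = 241.788.
G = 288.1·(70.26 − 60)^(-0.07551) = 288.1·10.26^(-0.07551) = 288.1·0.83878 = 241.653.
B = 255 by definition for t > 66.
Rounded: (242, 242, 255).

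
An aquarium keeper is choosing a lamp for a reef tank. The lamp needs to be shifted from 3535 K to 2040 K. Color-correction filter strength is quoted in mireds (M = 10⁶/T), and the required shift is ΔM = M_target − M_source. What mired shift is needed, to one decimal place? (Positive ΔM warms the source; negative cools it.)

+207.3 mireds

M_source = 10⁶/3535 = 282.885; M_target = 10⁶/2040 = 490.196.
ΔM = 490.196 − 282.885 = 207.311 → +207.3 mireds, a warming shift.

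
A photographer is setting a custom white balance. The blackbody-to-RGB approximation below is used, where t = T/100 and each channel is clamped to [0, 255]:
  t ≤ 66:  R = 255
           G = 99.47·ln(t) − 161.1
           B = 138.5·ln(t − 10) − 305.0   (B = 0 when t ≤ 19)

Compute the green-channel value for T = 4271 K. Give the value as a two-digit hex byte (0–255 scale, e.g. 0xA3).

0xD4

t = 4271/100 = 42.71; the t ≤ 66 branch applies.
G = 99.47·ln 42.71 − 161.1 = 99.47·3.7544 − 161.1 = 212.353.
Rounded: 212; in hex, 0xD4.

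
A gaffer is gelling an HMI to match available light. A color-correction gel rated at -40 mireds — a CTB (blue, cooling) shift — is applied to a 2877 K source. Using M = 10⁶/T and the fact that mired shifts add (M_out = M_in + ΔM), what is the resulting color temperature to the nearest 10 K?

M_in = 10⁶/2877 = 347.58 mireds.
M_out = 347.58 + (-40) = 307.58 mireds.
T_out = 10⁶/307.58 = 3251.1 K → 3250 K.

3250 K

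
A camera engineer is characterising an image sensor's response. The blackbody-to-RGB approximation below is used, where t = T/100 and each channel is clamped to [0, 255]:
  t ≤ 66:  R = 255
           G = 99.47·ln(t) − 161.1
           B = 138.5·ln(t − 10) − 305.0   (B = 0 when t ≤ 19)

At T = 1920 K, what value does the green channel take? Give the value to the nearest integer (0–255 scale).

t = 1920/100 = 19.2; the t ≤ 66 branch applies.
G = 99.47·ln 19.2 − 161.1 = 99.47·2.9549 − 161.1 = 132.825.
Rounded: 133.

133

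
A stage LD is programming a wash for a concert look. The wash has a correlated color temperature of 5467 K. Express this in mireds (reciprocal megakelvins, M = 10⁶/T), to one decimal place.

182.9 mireds

M = 10⁶ / 5467 = 182.916 → 182.9 mireds.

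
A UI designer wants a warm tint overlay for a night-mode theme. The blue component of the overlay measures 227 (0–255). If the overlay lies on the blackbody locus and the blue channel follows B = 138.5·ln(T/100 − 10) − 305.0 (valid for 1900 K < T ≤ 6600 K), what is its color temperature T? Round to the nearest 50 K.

5650 K

ln(t − 10) = (227 + 305.0) / 138.5 = 3.8412.
t − 10 = e^3.8412 = 46.579, so t = 56.579.
T = 100·t = 5658 K → 5650 K to the nearest 50 K.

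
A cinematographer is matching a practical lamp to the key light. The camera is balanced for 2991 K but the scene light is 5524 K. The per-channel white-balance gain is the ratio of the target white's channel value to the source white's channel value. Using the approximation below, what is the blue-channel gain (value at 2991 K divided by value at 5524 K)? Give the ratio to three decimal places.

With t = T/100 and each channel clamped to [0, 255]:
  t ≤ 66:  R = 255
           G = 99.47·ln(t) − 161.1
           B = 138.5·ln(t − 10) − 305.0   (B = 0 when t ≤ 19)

At 5524 K (t = 55.24):
  B = 138.5·ln(55.24 − 10) − 305.0 = 138.5·ln 45.24 − 305.0 = 138.5·3.8120 − 305.0 = 222.959.
At 2991 K (t = 29.91):
  B = 138.5·ln(29.91 − 10) − 305.0 = 138.5·ln 19.91 − 305.0 = 138.5·2.9912 − 305.0 = 109.284.
Gain = 109.284 / 222.959 = 0.4902 → 0.490.

0.490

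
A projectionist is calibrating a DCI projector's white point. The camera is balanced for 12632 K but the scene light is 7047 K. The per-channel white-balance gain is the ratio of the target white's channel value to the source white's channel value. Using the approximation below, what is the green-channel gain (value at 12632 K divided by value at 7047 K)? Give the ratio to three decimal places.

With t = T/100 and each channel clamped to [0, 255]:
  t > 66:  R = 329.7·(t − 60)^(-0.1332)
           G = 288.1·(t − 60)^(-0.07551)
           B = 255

At 7047 K (t = 70.47):
  G = 288.1·(70.47 − 60)^(-0.07551) = 288.1·10.47^(-0.07551) = 288.1·0.83750 = 241.283.
At 12632 K (t = 126.32):
  G = 288.1·(126.32 − 60)^(-0.07551) = 288.1·66.32^(-0.07551) = 288.1·0.72853 = 209.890.
Gain = 209.890 / 241.283 = 0.8699 → 0.870.

0.870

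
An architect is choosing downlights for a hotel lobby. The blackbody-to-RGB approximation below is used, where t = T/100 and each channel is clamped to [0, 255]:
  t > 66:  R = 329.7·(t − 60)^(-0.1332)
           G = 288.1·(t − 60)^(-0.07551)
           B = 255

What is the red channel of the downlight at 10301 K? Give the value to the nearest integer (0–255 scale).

t = 10301/100 = 103.01; the t > 66 branch applies.
R = 329.7·(103.01 − 60)^(-0.1332) = 329.7·43.01^(-0.1332) = 329.7·0.60591 = 199.769.
Rounded: 200.

200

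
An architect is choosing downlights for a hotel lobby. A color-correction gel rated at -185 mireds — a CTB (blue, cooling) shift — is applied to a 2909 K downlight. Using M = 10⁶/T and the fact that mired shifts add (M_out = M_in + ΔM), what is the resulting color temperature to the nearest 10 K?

6300 K

M_in = 10⁶/2909 = 343.76 mireds.
M_out = 343.76 + (-185) = 158.76 mireds.
T_out = 10⁶/158.76 = 6298.8 K → 6300 K.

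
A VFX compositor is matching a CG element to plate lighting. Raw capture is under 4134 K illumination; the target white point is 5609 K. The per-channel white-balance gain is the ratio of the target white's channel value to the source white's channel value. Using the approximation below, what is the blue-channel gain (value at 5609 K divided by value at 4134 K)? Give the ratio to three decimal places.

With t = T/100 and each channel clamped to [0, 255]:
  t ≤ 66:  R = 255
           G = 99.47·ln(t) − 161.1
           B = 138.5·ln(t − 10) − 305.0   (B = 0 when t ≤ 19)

1.310

At 4134 K (t = 41.34):
  B = 138.5·ln(41.34 − 10) − 305.0 = 138.5·ln 31.34 − 305.0 = 138.5·3.4449 − 305.0 = 172.118.
At 5609 K (t = 56.09):
  B = 138.5·ln(56.09 − 10) − 305.0 = 138.5·ln 46.09 − 305.0 = 138.5·3.8306 − 305.0 = 225.538.
Gain = 225.538 / 172.118 = 1.3104 → 1.310.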